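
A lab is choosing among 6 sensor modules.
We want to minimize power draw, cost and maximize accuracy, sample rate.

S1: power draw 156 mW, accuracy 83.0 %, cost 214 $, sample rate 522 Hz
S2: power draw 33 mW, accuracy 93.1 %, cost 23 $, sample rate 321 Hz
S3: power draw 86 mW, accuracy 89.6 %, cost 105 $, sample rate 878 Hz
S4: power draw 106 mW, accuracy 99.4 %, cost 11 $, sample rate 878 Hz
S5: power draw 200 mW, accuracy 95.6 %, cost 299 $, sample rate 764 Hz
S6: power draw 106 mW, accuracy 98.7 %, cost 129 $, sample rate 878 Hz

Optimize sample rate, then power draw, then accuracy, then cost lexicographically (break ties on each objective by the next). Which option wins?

S3

First maximize sample rate: best is 878, kept {S3, S4, S6}.
Then minimize power draw: best is 86, kept {S3}.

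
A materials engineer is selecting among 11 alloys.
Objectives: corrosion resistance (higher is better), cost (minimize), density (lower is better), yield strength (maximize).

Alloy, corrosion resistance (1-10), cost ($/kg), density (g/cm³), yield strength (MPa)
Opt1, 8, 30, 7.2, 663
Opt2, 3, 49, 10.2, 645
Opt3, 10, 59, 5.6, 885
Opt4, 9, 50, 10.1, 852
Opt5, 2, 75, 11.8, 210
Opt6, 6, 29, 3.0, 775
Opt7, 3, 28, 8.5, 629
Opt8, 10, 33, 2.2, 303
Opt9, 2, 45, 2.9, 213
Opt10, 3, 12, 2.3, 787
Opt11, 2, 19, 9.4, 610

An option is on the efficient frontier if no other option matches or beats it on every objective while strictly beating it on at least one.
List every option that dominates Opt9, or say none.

Opt8: corrosion resistance 10≥2, cost 33≤45, density 2.2≤2.9, yield strength 303≥213 — dominates Opt9.
Opt10: corrosion resistance 3≥2, cost 12≤45, density 2.3≤2.9, yield strength 787≥213 — dominates Opt9.
Others (Opt1, Opt2, Opt3, Opt4, Opt5, Opt6, Opt7, Opt11) are each worse than Opt9 on at least one objective.

Opt8, Opt10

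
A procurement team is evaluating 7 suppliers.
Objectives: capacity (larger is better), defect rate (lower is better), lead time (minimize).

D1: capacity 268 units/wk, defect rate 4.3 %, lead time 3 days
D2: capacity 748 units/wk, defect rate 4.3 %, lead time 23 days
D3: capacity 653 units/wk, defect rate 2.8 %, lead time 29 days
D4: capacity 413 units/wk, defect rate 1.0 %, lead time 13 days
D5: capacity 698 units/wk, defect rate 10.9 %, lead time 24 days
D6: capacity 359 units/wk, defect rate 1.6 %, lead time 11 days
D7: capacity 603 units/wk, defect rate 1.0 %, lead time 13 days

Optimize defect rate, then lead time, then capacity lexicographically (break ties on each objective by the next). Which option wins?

D7

First minimize defect rate: best is 1.0, kept {D4, D7}.
Then minimize lead time: best is 13, kept {D4, D7}.
Then maximize capacity: best is 603, kept {D7}.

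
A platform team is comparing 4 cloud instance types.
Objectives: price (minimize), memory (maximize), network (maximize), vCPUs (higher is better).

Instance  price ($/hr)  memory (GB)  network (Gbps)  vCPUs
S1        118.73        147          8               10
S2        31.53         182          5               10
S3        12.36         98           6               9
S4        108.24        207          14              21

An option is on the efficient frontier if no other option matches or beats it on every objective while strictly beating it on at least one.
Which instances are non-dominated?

S2, S3, S4

S1: dominated by S4 (price 108.24≤118.73, memory 207≥147, network 14≥8, vCPUs 21≥10).
S2: not dominated.
S3: not dominated (best price).
S4: not dominated (best memory).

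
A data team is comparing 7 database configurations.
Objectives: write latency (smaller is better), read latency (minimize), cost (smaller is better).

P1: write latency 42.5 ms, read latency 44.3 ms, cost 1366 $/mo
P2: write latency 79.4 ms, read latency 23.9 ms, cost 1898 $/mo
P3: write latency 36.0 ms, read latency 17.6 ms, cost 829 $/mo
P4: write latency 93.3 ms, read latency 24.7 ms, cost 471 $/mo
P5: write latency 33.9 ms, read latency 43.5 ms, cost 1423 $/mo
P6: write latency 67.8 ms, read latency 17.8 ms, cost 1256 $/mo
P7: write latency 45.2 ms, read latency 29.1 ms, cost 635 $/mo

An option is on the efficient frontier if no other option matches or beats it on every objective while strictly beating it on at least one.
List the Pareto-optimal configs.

P3, P4, P5, P7

P1: dominated by P3 (write latency 36.0≤42.5, read latency 17.6≤44.3, cost 829≤1366).
P2: dominated by P3 (write latency 36.0≤79.4, read latency 17.6≤23.9, cost 829≤1898).
P3: not dominated (best read latency).
P4: not dominated (best cost).
P5: not dominated (best write latency).
P6: dominated by P3 (write latency 36.0≤67.8, read latency 17.6≤17.8, cost 829≤1256).
P7: not dominated.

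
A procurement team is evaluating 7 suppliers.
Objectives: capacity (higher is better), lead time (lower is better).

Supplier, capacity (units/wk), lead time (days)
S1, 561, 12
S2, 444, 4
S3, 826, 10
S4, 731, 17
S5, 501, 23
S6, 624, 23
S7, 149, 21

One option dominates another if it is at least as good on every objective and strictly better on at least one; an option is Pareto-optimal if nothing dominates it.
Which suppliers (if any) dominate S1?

S3

S3: capacity 826≥561, lead time 10≤12 — dominates S1.
Others (S2, S4, S5, S6, S7) are each worse than S1 on at least one objective.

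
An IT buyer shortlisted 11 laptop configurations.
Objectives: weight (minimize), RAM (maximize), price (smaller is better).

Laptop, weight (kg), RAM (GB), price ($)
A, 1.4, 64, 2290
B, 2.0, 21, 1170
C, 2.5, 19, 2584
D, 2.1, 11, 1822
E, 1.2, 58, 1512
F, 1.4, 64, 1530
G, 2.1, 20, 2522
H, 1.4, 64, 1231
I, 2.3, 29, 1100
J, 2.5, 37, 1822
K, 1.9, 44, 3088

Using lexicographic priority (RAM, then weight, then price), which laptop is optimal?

H

First maximize RAM: best is 64, kept {A, F, H}.
Then minimize weight: best is 1.4, kept {A, F, H}.
Then minimize price: best is 1231, kept {H}.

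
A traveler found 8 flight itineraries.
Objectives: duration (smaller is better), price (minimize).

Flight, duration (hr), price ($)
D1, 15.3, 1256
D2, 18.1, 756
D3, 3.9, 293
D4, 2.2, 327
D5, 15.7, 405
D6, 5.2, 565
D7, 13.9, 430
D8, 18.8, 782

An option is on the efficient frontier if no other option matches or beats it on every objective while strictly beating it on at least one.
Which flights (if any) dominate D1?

D3: duration 3.9≤15.3, price 293≤1256 — dominates D1.
D4: duration 2.2≤15.3, price 327≤1256 — dominates D1.
D6: duration 5.2≤15.3, price 565≤1256 — dominates D1.
D7: duration 13.9≤15.3, price 430≤1256 — dominates D1.
Others (D2, D5, D8) are each worse than D1 on at least one objective.

D3, D4, D6, D7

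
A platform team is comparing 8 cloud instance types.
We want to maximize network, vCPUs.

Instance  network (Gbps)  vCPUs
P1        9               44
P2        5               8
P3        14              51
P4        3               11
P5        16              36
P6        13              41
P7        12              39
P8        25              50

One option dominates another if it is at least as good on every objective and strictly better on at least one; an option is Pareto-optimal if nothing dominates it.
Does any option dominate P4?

Yes

P1 vs P4: network 9≥3, vCPUs 44≥11 — P1 is at least as good on every objective and strictly better on at least one, so P1 dominates P4.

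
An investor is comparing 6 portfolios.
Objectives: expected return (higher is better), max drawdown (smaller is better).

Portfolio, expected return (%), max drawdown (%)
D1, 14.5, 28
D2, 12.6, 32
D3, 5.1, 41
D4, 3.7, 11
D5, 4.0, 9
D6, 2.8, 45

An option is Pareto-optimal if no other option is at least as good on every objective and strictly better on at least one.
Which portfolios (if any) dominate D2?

D1

D1: expected return 14.5≥12.6, max drawdown 28≤32 — dominates D2.
Others (D3, D4, D5, D6) are each worse than D2 on at least one objective.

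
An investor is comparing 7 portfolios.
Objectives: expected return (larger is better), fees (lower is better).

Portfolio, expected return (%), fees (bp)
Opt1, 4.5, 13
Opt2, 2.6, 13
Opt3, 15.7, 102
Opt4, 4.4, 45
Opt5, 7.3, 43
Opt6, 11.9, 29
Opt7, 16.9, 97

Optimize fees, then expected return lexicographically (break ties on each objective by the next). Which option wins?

Opt1

First minimize fees: best is 13, kept {Opt1, Opt2}.
Then maximize expected return: best is 4.5, kept {Opt1}.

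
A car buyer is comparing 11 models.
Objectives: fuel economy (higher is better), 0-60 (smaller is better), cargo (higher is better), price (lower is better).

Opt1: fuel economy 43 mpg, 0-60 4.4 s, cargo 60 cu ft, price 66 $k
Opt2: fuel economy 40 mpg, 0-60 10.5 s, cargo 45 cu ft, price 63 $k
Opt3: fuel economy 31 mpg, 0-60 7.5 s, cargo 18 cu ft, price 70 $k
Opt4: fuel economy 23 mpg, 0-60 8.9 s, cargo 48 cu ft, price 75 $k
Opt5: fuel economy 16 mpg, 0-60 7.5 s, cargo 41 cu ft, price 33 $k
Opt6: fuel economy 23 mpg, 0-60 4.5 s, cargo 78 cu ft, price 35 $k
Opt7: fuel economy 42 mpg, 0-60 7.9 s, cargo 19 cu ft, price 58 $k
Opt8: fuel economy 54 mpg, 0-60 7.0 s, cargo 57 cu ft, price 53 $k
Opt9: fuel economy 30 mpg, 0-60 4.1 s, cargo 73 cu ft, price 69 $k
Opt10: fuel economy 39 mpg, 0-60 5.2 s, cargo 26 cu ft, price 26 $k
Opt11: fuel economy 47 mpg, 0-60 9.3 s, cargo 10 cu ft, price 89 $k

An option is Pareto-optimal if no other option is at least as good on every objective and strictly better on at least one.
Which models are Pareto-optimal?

Opt1: not dominated.
Opt2: dominated by Opt8 (fuel economy 54≥40, 0-60 7.0≤10.5, cargo 57≥45, price 53≤63).
Opt3: dominated by Opt1 (fuel economy 43≥31, 0-60 4.4≤7.5, cargo 60≥18, price 66≤70).
Opt4: dominated by Opt1 (fuel economy 43≥23, 0-60 4.4≤8.9, cargo 60≥48, price 66≤75).
Opt5: not dominated.
Opt6: not dominated (best cargo).
Opt7: dominated by Opt8 (fuel economy 54≥42, 0-60 7.0≤7.9, cargo 57≥19, price 53≤58).
Opt8: not dominated (best fuel economy).
Opt9: not dominated (best 0-60).
Opt10: not dominated (best price).
Opt11: dominated by Opt8 (fuel economy 54≥47, 0-60 7.0≤9.3, cargo 57≥10, price 53≤89).

Opt1, Opt5, Opt6, Opt8, Opt9, Opt10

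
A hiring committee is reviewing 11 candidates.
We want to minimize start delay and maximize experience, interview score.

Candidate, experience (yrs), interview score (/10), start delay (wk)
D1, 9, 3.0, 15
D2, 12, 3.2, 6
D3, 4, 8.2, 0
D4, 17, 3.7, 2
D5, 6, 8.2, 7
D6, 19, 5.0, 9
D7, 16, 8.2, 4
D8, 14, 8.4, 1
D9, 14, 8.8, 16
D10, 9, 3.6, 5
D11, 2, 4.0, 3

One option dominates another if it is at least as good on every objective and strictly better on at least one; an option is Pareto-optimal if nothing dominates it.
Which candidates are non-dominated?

D1: dominated by D2 (experience 12≥9, interview score 3.2≥3.0, start delay 6≤15).
D2: dominated by D4 (experience 17≥12, interview score 3.7≥3.2, start delay 2≤6).
D3: not dominated (best start delay).
D4: not dominated.
D5: dominated by D7 (experience 16≥6, interview score 8.2≥8.2, start delay 4≤7).
D6: not dominated (best experience).
D7: not dominated.
D8: not dominated.
D9: not dominated (best interview score).
D10: dominated by D4 (experience 17≥9, interview score 3.7≥3.6, start delay 2≤5).
D11: dominated by D3 (experience 4≥2, interview score 8.2≥4.0, start delay 0≤3).

D3, D4, D6, D7, D8, D9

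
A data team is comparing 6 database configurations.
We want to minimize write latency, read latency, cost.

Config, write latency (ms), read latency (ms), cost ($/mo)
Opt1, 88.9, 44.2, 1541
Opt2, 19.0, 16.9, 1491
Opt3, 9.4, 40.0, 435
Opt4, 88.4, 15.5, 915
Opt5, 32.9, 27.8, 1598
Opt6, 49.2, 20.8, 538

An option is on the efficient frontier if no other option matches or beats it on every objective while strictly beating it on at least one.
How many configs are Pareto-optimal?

4

Opt1: dominated by Opt2 (write latency 19.0≤88.9, read latency 16.9≤44.2, cost 1491≤1541).
Opt2: not dominated.
Opt3: not dominated (best write latency).
Opt4: not dominated (best read latency).
Opt5: dominated by Opt2 (write latency 19.0≤32.9, read latency 16.9≤27.8, cost 1491≤1598).
Opt6: not dominated.
Pareto-optimal: Opt2, Opt3, Opt4, Opt6 → 4.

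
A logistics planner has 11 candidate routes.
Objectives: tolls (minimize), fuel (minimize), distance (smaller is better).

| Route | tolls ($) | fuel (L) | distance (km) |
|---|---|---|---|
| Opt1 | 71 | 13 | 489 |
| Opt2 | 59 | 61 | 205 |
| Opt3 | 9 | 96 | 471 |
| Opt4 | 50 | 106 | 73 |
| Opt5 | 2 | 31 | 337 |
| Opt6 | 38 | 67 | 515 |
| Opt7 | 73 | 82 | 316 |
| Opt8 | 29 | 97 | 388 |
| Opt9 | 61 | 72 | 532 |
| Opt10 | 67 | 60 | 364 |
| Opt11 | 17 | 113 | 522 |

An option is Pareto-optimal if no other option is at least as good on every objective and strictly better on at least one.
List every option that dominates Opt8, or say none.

Opt5

Opt5: tolls 2≤29, fuel 31≤97, distance 337≤388 — dominates Opt8.
Others (Opt1, Opt2, Opt3, Opt4, Opt6, Opt7, Opt9, Opt10, Opt11) are each worse than Opt8 on at least one objective.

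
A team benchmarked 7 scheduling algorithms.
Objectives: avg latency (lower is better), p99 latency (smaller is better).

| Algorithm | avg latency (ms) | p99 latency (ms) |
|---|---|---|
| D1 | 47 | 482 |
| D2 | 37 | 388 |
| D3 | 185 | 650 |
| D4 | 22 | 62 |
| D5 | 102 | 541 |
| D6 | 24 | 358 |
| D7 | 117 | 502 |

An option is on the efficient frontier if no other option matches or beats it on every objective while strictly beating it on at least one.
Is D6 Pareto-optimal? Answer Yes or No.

No

D4 vs D6: avg latency 22≤24, p99 latency 62≤358 — D4 is at least as good on every objective and strictly better on at least one, so D4 dominates D6.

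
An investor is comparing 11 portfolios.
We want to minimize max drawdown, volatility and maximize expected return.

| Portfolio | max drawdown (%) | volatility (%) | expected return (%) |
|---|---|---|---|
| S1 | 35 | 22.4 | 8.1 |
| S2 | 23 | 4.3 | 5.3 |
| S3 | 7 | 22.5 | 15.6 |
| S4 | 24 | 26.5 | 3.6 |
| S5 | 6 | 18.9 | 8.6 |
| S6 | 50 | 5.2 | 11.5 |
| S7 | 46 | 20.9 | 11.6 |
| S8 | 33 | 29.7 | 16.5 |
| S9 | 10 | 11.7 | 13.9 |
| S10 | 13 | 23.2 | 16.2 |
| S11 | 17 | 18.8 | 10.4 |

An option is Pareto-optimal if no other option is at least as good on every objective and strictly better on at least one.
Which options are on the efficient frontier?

S1: dominated by S5 (max drawdown 6≤35, volatility 18.9≤22.4, expected return 8.6≥8.1).
S2: not dominated (best volatility).
S3: not dominated.
S4: dominated by S2 (max drawdown 23≤24, volatility 4.3≤26.5, expected return 5.3≥3.6).
S5: not dominated (best max drawdown).
S6: not dominated.
S7: dominated by S9 (max drawdown 10≤46, volatility 11.7≤20.9, expected return 13.9≥11.6).
S8: not dominated (best expected return).
S9: not dominated.
S10: not dominated.
S11: dominated by S9 (max drawdown 10≤17, volatility 11.7≤18.8, expected return 13.9≥10.4).

S2, S3, S5, S6, S8, S9, S10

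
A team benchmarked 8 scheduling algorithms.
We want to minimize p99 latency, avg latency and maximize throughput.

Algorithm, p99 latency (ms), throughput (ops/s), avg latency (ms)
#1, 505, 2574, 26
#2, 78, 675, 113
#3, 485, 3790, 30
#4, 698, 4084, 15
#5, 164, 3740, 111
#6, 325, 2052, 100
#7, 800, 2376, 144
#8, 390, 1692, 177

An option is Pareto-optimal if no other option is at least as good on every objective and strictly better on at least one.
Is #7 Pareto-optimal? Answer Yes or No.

#1 vs #7: p99 latency 505≤800, throughput 2574≥2376, avg latency 26≤144 — #1 is at least as good on every objective and strictly better on at least one, so #1 dominates #7.

No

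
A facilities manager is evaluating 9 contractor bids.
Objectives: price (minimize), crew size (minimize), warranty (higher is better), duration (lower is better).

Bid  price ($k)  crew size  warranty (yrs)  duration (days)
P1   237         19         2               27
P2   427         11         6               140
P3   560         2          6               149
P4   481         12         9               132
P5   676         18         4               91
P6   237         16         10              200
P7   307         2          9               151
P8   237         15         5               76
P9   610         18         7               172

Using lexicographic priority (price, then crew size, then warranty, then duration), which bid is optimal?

P8

First minimize price: best is 237, kept {P1, P6, P8}.
Then minimize crew size: best is 15, kept {P8}.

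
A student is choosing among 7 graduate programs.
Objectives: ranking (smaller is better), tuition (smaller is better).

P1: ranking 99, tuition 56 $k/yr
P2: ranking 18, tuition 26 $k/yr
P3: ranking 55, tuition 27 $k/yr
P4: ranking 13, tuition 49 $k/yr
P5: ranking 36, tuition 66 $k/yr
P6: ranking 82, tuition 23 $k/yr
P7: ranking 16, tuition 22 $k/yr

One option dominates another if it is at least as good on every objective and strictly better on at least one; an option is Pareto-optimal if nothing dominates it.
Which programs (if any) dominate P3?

P2: ranking 18≤55, tuition 26≤27 — dominates P3.
P7: ranking 16≤55, tuition 22≤27 — dominates P3.
Others (P1, P4, P5, P6) are each worse than P3 on at least one objective.

P2, P7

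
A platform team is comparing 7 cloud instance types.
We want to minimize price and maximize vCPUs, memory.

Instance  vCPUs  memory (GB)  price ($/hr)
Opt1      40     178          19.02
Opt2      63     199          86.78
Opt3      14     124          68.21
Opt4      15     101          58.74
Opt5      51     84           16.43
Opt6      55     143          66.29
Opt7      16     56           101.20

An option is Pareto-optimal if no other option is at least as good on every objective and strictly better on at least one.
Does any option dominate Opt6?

No

Opt1: worse on vCPUs (40 vs 55).
Opt2: worse on price (86.78 vs 66.29).
Opt3: worse on vCPUs (14 vs 55).
Opt4: worse on vCPUs (15 vs 55).
Opt5: worse on vCPUs (51 vs 55).
Opt7: worse on vCPUs (16 vs 55).
No option is at least as good as Opt6 on every objective and strictly better on one.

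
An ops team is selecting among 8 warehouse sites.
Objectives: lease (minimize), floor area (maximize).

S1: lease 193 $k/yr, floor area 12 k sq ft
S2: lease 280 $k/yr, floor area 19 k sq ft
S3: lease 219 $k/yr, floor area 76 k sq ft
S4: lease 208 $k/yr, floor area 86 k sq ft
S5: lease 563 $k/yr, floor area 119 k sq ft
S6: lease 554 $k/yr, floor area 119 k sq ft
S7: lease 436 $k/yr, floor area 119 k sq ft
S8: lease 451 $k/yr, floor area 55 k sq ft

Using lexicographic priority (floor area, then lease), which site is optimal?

First maximize floor area: best is 119, kept {S5, S6, S7}.
Then minimize lease: best is 436, kept {S7}.

S7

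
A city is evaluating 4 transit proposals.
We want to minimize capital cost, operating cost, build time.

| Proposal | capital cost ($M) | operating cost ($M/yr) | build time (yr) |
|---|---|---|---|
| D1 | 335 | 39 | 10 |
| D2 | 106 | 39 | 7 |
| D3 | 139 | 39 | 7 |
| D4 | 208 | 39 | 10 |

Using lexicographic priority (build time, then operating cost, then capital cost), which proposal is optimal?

D2

First minimize build time: best is 7, kept {D2, D3}.
Then minimize operating cost: best is 39, kept {D2, D3}.
Then minimize capital cost: best is 106, kept {D2}.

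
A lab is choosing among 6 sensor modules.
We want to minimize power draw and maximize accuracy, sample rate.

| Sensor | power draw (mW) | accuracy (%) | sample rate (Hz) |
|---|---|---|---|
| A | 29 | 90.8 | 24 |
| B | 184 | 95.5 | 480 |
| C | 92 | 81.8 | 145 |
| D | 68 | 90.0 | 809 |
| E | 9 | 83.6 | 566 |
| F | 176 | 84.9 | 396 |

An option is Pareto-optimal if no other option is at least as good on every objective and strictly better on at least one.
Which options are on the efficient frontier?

A: not dominated.
B: not dominated (best accuracy).
C: dominated by D (power draw 68≤92, accuracy 90.0≥81.8, sample rate 809≥145).
D: not dominated (best sample rate).
E: not dominated (best power draw).
F: dominated by D (power draw 68≤176, accuracy 90.0≥84.9, sample rate 809≥396).

A, B, D, E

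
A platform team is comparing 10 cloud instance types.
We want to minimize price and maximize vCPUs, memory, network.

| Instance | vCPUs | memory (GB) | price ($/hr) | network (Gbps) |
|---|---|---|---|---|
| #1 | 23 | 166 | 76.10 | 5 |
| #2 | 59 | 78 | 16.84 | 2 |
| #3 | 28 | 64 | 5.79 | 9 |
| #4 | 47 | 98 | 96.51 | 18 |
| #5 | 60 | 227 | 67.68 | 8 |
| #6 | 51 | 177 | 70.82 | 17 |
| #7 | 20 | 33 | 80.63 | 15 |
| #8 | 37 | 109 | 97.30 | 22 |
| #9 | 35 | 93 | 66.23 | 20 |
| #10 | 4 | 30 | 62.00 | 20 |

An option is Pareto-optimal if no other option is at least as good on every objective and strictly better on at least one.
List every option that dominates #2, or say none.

none

#1: worse on vCPUs (23 vs 59).
#3: worse on vCPUs (28 vs 59).
#4: worse on vCPUs (47 vs 59).
#5: worse on price (67.68 vs 16.84).
#6: worse on vCPUs (51 vs 59).
#7: worse on vCPUs (20 vs 59).
#8: worse on vCPUs (37 vs 59).
#9: worse on vCPUs (35 vs 59).
#10: worse on vCPUs (4 vs 59).
No option dominates #2.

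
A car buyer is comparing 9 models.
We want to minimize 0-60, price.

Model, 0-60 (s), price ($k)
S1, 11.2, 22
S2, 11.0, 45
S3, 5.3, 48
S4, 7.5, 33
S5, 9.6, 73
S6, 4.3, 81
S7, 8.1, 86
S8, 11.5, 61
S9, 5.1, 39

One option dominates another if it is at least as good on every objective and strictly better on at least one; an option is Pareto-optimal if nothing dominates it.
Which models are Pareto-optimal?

S1, S4, S6, S9

S1: not dominated (best price).
S2: dominated by S4 (0-60 7.5≤11.0, price 33≤45).
S3: dominated by S9 (0-60 5.1≤5.3, price 39≤48).
S4: not dominated.
S5: dominated by S3 (0-60 5.3≤9.6, price 48≤73).
S6: not dominated (best 0-60).
S7: dominated by S3 (0-60 5.3≤8.1, price 48≤86).
S8: dominated by S1 (0-60 11.2≤11.5, price 22≤61).
S9: not dominated.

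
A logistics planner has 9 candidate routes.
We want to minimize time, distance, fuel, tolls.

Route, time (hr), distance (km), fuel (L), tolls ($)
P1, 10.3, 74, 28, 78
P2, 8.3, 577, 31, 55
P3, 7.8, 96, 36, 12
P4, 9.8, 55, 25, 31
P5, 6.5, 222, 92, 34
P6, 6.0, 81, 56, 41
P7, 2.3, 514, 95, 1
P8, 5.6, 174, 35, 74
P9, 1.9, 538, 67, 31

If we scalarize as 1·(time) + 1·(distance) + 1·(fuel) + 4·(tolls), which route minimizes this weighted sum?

P1: 1·10.3 + 1·74 + 1·28 + 4·78 = 424.3
P2: 1·8.3 + 1·577 + 1·31 + 4·55 = 836.3
P3: 1·7.8 + 1·96 + 1·36 + 4·12 = 187.8
P4: 1·9.8 + 1·55 + 1·25 + 4·31 = 213.8
P5: 1·6.5 + 1·222 + 1·92 + 4·34 = 456.5
P6: 1·6.0 + 1·81 + 1·56 + 4·41 = 307.0
P7: 1·2.3 + 1·514 + 1·95 + 4·1 = 615.3
P8: 1·5.6 + 1·174 + 1·35 + 4·74 = 510.6
P9: 1·1.9 + 1·538 + 1·67 + 4·31 = 730.9
Lowest: P3 at 187.8.

P3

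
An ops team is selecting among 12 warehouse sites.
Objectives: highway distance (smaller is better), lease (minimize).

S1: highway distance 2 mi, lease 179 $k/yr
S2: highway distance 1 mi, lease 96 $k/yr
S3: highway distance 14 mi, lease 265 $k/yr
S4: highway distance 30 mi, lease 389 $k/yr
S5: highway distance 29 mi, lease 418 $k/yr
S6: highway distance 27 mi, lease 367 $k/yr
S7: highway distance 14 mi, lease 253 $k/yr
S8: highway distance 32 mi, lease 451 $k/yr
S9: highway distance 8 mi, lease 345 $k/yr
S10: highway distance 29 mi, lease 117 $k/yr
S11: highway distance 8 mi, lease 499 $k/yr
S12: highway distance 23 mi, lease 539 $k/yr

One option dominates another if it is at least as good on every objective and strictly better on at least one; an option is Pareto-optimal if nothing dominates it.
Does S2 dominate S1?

Yes

S2 vs S1: highway distance 1≤2, lease 96≤179 — S2 is at least as good on every objective with at least one strict improvement.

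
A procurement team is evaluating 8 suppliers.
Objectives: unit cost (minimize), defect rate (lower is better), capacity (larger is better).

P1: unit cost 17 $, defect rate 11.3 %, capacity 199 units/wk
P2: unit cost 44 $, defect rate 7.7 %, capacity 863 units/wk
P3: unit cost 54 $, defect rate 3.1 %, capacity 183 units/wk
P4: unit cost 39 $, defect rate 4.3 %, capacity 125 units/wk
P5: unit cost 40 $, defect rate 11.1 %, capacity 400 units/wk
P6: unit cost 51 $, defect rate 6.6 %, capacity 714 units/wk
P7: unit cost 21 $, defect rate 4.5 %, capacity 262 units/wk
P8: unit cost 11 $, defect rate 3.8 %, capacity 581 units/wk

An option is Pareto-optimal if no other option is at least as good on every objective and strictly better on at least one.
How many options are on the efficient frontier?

4

P1: dominated by P8 (unit cost 11≤17, defect rate 3.8≤11.3, capacity 581≥199).
P2: not dominated (best capacity).
P3: not dominated (best defect rate).
P4: dominated by P8 (unit cost 11≤39, defect rate 3.8≤4.3, capacity 581≥125).
P5: dominated by P8 (unit cost 11≤40, defect rate 3.8≤11.1, capacity 581≥400).
P6: not dominated.
P7: dominated by P8 (unit cost 11≤21, defect rate 3.8≤4.5, capacity 581≥262).
P8: not dominated (best unit cost).
Pareto-optimal: P2, P3, P6, P8 → 4.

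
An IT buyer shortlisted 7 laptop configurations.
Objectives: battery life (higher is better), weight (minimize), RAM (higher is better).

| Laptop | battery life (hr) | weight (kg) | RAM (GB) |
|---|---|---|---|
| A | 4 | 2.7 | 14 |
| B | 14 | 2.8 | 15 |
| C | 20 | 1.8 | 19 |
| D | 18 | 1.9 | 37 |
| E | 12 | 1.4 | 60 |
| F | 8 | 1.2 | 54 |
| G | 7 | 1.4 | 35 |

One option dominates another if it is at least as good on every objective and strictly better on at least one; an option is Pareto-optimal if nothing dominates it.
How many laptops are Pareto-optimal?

A: dominated by C (battery life 20≥4, weight 1.8≤2.7, RAM 19≥14).
B: dominated by C (battery life 20≥14, weight 1.8≤2.8, RAM 19≥15).
C: not dominated (best battery life).
D: not dominated.
E: not dominated (best RAM).
F: not dominated (best weight).
G: dominated by E (battery life 12≥7, weight 1.4≤1.4, RAM 60≥35).
Pareto-optimal: C, D, E, F → 4.

4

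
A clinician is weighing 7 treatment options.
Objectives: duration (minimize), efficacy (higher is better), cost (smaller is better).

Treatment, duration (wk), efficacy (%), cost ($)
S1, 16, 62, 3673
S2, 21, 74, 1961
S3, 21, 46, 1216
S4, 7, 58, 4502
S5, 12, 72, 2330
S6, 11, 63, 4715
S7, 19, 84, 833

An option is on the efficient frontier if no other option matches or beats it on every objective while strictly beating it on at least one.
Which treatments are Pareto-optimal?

S1: dominated by S5 (duration 12≤16, efficacy 72≥62, cost 2330≤3673).
S2: dominated by S7 (duration 19≤21, efficacy 84≥74, cost 833≤1961).
S3: dominated by S7 (duration 19≤21, efficacy 84≥46, cost 833≤1216).
S4: not dominated (best duration).
S5: not dominated.
S6: not dominated.
S7: not dominated (best efficacy).

S4, S5, S6, S7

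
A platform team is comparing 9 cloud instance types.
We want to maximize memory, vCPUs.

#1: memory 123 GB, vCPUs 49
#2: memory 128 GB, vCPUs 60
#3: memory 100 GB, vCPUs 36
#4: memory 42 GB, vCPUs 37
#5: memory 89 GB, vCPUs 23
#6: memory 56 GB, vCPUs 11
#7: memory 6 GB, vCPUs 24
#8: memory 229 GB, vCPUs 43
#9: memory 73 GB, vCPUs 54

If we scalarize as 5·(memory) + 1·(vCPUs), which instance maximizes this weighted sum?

#8

#1: 5·123 + 1·49 = 664
#2: 5·128 + 1·60 = 700
#3: 5·100 + 1·36 = 536
#4: 5·42 + 1·37 = 247
#5: 5·89 + 1·23 = 468
#6: 5·56 + 1·11 = 291
#7: 5·6 + 1·24 = 54
#8: 5·229 + 1·43 = 1188
#9: 5·73 + 1·54 = 419
Highest: #8 at 1188.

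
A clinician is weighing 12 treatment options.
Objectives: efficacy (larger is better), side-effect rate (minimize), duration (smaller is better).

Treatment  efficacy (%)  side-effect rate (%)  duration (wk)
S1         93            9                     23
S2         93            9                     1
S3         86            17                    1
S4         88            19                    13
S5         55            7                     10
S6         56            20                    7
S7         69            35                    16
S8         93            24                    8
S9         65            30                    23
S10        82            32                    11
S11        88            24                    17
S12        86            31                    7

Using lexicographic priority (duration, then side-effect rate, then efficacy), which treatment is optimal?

First minimize duration: best is 1, kept {S2, S3}.
Then minimize side-effect rate: best is 9, kept {S2}.

S2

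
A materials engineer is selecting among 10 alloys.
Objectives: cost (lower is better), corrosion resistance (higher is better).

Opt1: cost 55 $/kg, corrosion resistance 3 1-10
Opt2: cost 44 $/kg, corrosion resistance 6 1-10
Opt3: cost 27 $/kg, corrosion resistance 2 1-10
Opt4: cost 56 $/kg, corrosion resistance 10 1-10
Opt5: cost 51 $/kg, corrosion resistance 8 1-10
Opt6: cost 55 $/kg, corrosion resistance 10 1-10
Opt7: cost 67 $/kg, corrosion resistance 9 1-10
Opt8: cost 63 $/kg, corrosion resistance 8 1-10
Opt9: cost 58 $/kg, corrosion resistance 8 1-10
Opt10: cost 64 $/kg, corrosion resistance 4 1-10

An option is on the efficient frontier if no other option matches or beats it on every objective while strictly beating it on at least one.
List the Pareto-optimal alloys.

Opt1: dominated by Opt2 (cost 44≤55, corrosion resistance 6≥3).
Opt2: not dominated.
Opt3: not dominated (best cost).
Opt4: dominated by Opt6 (cost 55≤56, corrosion resistance 10≥10).
Opt5: not dominated.
Opt6: not dominated.
Opt7: dominated by Opt4 (cost 56≤67, corrosion resistance 10≥9).
Opt8: dominated by Opt4 (cost 56≤63, corrosion resistance 10≥8).
Opt9: dominated by Opt4 (cost 56≤58, corrosion resistance 10≥8).
Opt10: dominated by Opt2 (cost 44≤64, corrosion resistance 6≥4).

Opt2, Opt3, Opt5, Opt6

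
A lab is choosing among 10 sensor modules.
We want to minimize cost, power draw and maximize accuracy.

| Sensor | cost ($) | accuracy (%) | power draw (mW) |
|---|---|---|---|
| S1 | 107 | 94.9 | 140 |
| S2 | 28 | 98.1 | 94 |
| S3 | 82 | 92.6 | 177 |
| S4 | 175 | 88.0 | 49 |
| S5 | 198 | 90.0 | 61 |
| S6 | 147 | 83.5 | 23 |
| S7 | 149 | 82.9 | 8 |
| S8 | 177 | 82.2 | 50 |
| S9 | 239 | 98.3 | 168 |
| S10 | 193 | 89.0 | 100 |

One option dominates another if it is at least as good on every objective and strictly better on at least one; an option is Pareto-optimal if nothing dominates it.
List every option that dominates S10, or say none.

S2

S2: cost 28≤193, accuracy 98.1≥89.0, power draw 94≤100 — dominates S10.
Others (S1, S3, S4, S5, S6, S7, S8, S9) are each worse than S10 on at least one objective.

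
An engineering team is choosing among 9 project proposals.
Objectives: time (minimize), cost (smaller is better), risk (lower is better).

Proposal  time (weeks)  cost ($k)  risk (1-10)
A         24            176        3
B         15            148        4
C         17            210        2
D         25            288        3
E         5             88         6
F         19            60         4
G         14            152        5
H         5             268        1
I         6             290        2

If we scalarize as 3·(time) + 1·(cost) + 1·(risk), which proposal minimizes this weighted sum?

A: 3·24 + 1·176 + 1·3 = 251
B: 3·15 + 1·148 + 1·4 = 197
C: 3·17 + 1·210 + 1·2 = 263
D: 3·25 + 1·288 + 1·3 = 366
E: 3·5 + 1·88 + 1·6 = 109
F: 3·19 + 1·60 + 1·4 = 121
G: 3·14 + 1·152 + 1·5 = 199
H: 3·5 + 1·268 + 1·1 = 284
I: 3·6 + 1·290 + 1·2 = 310
Lowest: E at 109.

E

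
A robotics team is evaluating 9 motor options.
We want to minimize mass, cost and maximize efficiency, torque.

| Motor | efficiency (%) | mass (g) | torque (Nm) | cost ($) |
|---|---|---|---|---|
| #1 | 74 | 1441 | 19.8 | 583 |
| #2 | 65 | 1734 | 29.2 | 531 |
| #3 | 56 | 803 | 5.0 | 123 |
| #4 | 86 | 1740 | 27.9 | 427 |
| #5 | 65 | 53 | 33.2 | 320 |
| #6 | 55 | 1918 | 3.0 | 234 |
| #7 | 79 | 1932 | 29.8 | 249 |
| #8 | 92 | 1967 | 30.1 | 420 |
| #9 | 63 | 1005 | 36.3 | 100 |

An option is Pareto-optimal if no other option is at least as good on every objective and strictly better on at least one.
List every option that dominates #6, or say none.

#3: efficiency 56≥55, mass 803≤1918, torque 5.0≥3.0, cost 123≤234 — dominates #6.
#9: efficiency 63≥55, mass 1005≤1918, torque 36.3≥3.0, cost 100≤234 — dominates #6.
Others (#1, #2, #4, #5, #7, #8) are each worse than #6 on at least one objective.

#3, #9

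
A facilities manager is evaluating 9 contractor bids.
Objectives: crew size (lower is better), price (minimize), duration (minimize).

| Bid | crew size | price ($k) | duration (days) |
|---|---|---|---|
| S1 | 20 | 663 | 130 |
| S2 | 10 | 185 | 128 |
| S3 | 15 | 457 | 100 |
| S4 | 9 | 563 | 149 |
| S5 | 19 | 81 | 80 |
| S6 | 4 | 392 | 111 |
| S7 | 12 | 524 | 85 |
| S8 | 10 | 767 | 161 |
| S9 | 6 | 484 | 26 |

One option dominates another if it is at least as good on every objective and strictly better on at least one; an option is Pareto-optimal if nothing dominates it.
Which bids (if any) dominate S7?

S9: crew size 6≤12, price 484≤524, duration 26≤85 — dominates S7.
Others (S1, S2, S3, S4, S5, S6, S8) are each worse than S7 on at least one objective.

S9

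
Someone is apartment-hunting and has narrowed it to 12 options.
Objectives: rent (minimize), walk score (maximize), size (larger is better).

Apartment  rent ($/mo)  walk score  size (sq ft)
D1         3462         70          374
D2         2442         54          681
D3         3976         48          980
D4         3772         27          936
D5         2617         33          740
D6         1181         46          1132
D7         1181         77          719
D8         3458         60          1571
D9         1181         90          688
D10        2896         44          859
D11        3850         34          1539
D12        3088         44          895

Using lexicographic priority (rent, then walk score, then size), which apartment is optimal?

First minimize rent: best is 1181, kept {D6, D7, D9}.
Then maximize walk score: best is 90, kept {D9}.

D9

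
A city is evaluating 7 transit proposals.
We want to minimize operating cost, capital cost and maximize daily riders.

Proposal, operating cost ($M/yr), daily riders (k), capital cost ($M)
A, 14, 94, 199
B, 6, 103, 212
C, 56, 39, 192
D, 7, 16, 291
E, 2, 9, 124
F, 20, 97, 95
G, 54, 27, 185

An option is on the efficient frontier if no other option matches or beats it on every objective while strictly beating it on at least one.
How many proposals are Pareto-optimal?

A: not dominated.
B: not dominated (best daily riders).
C: dominated by F (operating cost 20≤56, daily riders 97≥39, capital cost 95≤192).
D: dominated by B (operating cost 6≤7, daily riders 103≥16, capital cost 212≤291).
E: not dominated (best operating cost).
F: not dominated (best capital cost).
G: dominated by F (operating cost 20≤54, daily riders 97≥27, capital cost 95≤185).
Pareto-optimal: A, B, E, F → 4.

4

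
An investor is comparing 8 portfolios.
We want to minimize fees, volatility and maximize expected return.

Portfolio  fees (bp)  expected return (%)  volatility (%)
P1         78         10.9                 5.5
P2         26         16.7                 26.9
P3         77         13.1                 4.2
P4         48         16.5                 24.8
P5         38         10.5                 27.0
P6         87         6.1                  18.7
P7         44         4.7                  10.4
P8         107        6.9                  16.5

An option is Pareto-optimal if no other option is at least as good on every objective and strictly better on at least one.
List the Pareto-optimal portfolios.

P1: dominated by P3 (fees 77≤78, expected return 13.1≥10.9, volatility 4.2≤5.5).
P2: not dominated (best fees).
P3: not dominated (best volatility).
P4: not dominated.
P5: dominated by P2 (fees 26≤38, expected return 16.7≥10.5, volatility 26.9≤27.0).
P6: dominated by P1 (fees 78≤87, expected return 10.9≥6.1, volatility 5.5≤18.7).
P7: not dominated.
P8: dominated by P1 (fees 78≤107, expected return 10.9≥6.9, volatility 5.5≤16.5).

P2, P3, P4, P7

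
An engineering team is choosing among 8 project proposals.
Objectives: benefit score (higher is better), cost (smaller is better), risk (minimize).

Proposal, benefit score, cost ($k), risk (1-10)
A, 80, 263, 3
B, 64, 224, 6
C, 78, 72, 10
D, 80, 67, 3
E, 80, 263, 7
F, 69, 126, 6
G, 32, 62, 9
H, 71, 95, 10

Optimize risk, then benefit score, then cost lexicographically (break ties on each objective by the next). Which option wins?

D

First minimize risk: best is 3, kept {A, D}.
Then maximize benefit score: best is 80, kept {A, D}.
Then minimize cost: best is 67, kept {D}.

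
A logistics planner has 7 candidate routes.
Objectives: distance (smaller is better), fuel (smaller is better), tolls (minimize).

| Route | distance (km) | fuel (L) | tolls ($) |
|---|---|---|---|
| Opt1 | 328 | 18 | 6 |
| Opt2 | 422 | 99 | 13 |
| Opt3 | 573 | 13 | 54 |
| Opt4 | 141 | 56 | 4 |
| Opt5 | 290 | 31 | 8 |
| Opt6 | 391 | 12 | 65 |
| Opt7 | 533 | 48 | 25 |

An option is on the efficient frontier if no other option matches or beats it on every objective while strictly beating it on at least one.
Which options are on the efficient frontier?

Opt1: not dominated.
Opt2: dominated by Opt1 (distance 328≤422, fuel 18≤99, tolls 6≤13).
Opt3: not dominated.
Opt4: not dominated (best distance).
Opt5: not dominated.
Opt6: not dominated (best fuel).
Opt7: dominated by Opt1 (distance 328≤533, fuel 18≤48, tolls 6≤25).

Opt1, Opt3, Opt4, Opt5, Opt6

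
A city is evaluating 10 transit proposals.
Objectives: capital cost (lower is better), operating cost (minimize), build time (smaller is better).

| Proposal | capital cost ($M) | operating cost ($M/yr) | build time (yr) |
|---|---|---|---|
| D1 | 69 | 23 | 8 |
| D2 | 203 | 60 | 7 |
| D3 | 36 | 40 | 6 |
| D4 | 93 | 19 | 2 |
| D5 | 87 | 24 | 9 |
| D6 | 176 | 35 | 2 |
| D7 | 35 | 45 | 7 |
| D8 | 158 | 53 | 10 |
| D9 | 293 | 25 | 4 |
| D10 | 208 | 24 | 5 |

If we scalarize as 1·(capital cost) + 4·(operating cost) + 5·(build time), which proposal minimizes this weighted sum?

D1: 1·69 + 4·23 + 5·8 = 201
D2: 1·203 + 4·60 + 5·7 = 478
D3: 1·36 + 4·40 + 5·6 = 226
D4: 1·93 + 4·19 + 5·2 = 179
D5: 1·87 + 4·24 + 5·9 = 228
D6: 1·176 + 4·35 + 5·2 = 326
D7: 1·35 + 4·45 + 5·7 = 250
D8: 1·158 + 4·53 + 5·10 = 420
D9: 1·293 + 4·25 + 5·4 = 413
D10: 1·208 + 4·24 + 5·5 = 329
Lowest: D4 at 179.

D4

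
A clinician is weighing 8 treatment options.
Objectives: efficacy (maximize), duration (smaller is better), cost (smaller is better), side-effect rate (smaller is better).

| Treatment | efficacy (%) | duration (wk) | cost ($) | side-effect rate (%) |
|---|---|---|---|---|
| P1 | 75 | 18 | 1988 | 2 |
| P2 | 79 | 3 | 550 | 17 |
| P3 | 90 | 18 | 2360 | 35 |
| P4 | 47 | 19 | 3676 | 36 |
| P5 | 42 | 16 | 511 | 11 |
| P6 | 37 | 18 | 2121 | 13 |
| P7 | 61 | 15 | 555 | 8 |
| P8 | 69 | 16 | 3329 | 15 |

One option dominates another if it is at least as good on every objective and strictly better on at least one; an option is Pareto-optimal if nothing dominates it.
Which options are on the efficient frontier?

P1, P2, P3, P5, P7, P8

P1: not dominated (best side-effect rate).
P2: not dominated (best duration).
P3: not dominated (best efficacy).
P4: dominated by P1 (efficacy 75≥47, duration 18≤19, cost 1988≤3676, side-effect rate 2≤36).
P5: not dominated (best cost).
P6: dominated by P1 (efficacy 75≥37, duration 18≤18, cost 1988≤2121, side-effect rate 2≤13).
P7: not dominated.
P8: not dominated.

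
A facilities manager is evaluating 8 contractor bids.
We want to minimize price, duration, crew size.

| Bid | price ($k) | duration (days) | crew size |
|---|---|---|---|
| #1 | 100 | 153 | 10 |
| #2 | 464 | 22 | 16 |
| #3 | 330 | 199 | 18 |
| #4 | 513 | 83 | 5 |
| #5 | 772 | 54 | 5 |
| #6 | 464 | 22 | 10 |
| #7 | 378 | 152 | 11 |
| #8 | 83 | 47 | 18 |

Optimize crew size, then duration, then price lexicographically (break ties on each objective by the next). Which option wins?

First minimize crew size: best is 5, kept {#4, #5}.
Then minimize duration: best is 54, kept {#5}.

#5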